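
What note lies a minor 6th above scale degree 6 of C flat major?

Scale degree 6 of Cb major is Ab.
A minor sixth (8 semitones) above Ab lands on the letter F, giving Fb.

Fb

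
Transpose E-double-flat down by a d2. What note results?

E down a major second is D, so the target letter is D.
From Ebb, a diminished second is 0 semitones down: D.

D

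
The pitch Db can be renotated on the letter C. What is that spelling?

C#

Db is pitch class 1. The letter C alone is pitch class 0.
To reach pitch class 1 from C requires an offset of +1 semitone, i.e. sharp: C#.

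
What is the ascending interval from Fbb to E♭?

The letter names run F→E, a span of 6 letter steps, so the interval is some kind of seventh.
Fbb to Eb is 12 semitones. A major seventh is 11, so 12 makes it augmented.

augmented seventh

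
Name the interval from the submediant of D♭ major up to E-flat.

perfect fourth

The submediant of Db major is Bb.
Bb up to Eb: letters B→E make it a fourth; 5 semitones makes it perfect.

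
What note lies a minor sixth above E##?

C##

A sixth above E lands on the letter C.
A minor sixth spans 8 semitones, so E## moves to pitch class 2. On the letter C that is C##.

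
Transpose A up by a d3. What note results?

A third above A lands on the letter C.
A diminished third spans 2 semitones, so A moves to pitch class 11. On the letter C that is Cb.

Cb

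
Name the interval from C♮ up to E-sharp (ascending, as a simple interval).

augmented third

The letter names run C→E, a span of 2 letter steps, so the interval is some kind of third.
C to E# is 5 semitones. A major third is 4, so 5 makes it augmented.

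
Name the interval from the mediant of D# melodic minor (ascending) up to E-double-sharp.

The mediant of D# melodic minor (ascending) is F#.
F# up to E##: letters F→E make it a seventh; 12 semitones makes it augmented.

augmented seventh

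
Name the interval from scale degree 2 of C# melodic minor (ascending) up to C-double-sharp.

major seventh

Scale degree 2 of C# melodic minor (ascending) is D#.
D# up to C##: letters D→C make it a seventh; 11 semitones makes it major.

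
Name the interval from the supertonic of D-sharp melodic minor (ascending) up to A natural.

diminished fourth

The supertonic of D# melodic minor (ascending) is E#.
E# up to A: letters E→A make it a fourth; 4 semitones makes it diminished.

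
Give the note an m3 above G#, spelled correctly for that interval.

B

A third above G lands on the letter B.
A minor third spans 3 semitones, so G# moves to pitch class 11. On the letter B that is B.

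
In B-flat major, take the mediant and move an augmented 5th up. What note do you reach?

A#

The mediant of Bb major is D.
An augmented fifth (8 semitones) above D lands on the letter A, giving A#.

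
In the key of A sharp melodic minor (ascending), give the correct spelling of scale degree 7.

G##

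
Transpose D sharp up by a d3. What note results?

F

D up a major third is F#, so the target letter is F.
From D#, a diminished third is 2 semitones up: F.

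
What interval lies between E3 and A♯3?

The letter names run E→A, a span of 3 letter steps, so the interval is some kind of fourth.
E to A# is 6 semitones. A perfect fourth is 5, so 6 makes it augmented.

augmented fourth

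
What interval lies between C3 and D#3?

Counting letters C–D gives a second.
C→D# = 3 semitones, 1 wider than the major second (2), so augmented.

augmented second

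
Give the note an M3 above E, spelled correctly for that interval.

A third above E lands on the letter G.
A major third spans 4 semitones, so E moves to pitch class 8. On the letter G that is G#.

G#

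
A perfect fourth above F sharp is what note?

B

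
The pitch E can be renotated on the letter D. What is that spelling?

D##

E is pitch class 4. The letter D alone is pitch class 2.
To reach pitch class 4 from D requires an offset of +2 semitones, i.e. double sharp: D##.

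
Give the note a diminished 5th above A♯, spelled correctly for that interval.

A up a perfect fifth is E, so the target letter is E.
From A#, a diminished fifth is 6 semitones up: E.

E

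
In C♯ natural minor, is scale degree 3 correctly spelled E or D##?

E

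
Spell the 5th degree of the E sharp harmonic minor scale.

Degree 5 takes the letter 4 steps above E, which is B.
In harmonic minor, degree 5 sits 7 semitones above the tonic. E# + 7 semitones is pitch class 0, spelled on B as B#.

B#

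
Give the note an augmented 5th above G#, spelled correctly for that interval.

G up a perfect fifth is D, so the target letter is D.
From G#, an augmented fifth is 8 semitones up: D##.

D##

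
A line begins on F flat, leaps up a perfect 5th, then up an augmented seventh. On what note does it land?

A perfect fifth up from Fb is Cb (letter C, 7 semitones up).
An augmented seventh up from Cb is B (letter B, 12 semitones up).

B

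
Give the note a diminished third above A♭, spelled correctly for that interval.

Cbb

A up a major third is C#, so the target letter is C.
From Ab, a diminished third is 2 semitones up: Cbb.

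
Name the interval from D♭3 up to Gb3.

perfect fourth

The letter names run D→G, a span of 3 letter steps, so the interval is some kind of fourth.
Db to Gb is 5 semitones. A perfect fourth is 5, so 5 makes it perfect.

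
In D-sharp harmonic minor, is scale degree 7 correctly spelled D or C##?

C##

Each scale degree takes a distinct letter name. Degree 7 of a scale on D must use the letter C.
C## and D are enharmonically the same pitch, but only C## uses the letter C, so it is the correct spelling here.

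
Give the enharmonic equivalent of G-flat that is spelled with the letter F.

F#

Plain F sits 1 semitone below Gb, so on the letter F the same pitch needs a sharp: F#.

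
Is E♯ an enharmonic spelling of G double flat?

Yes

E# is pitch class 5; Gbb is pitch class 5.
All spellings map to pitch class 5, so they are enharmonically equivalent.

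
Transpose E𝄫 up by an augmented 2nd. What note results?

F

A second above E lands on the letter F.
An augmented second spans 3 semitones, so Ebb moves to pitch class 5. On the letter F that is F.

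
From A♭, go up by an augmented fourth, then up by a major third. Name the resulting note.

F#

An augmented fourth up from Ab is D (letter D, 6 semitones up).
A major third up from D is F# (letter F, 4 semitones up).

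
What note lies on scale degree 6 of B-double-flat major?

The Bbb major scale runs Bbb Cb Db Ebb Fb Gb Ab.
Degree 6 is Gb.

Gb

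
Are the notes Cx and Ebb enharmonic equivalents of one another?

Yes

C## is pitch class 2; Ebb is pitch class 2.
All spellings map to pitch class 2, so they are enharmonically equivalent.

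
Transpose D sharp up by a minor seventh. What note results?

A seventh above D lands on the letter C.
A minor seventh spans 10 semitones, so D# moves to pitch class 1. On the letter C that is C#.

C#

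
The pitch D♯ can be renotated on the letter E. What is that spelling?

Eb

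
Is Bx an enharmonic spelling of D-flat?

B## = pitch class 1 and Db = pitch class 1 — the same pitch class, so they are enharmonic equivalents.

Yes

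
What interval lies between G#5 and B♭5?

The letter names run G→B, a span of 2 letter steps, so the interval is some kind of third.
G# to Bb is 2 semitones. A major third is 4, so 2 makes it diminished.

diminished third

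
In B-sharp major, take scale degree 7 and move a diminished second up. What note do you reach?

Scale degree 7 of B# major is A##.
A diminished second (0 semitones) above A## lands on the letter B, giving B.

B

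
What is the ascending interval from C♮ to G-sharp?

Counting letters C–D–E–F–G gives a fifth.
C→G# = 8 semitones, 1 wider than the perfect fifth (7), so augmented.

augmented fifth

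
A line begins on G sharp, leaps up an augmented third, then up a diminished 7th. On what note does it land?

A#

An augmented third up from G# is B## (letter B, 5 semitones up).
A diminished seventh up from B## is A# (letter A, 9 semitones up).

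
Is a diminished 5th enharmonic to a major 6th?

A diminished fifth spans 6 semitones; a major sixth spans 9.
The spans differ, so they are not enharmonic equivalents.

No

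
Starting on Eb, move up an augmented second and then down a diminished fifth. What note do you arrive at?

An augmented second up from Eb is F# (letter F, 3 semitones up).
A diminished fifth down from F# is B# (letter B, 6 semitones down).

B#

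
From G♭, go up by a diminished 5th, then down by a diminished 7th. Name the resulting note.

Eb

A diminished fifth up from Gb is Dbb (letter D, 6 semitones up).
A diminished seventh down from Dbb is Eb (letter E, 9 semitones down).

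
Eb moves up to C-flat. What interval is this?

minor sixth

The letter names run E→C, a span of 5 letter steps, so the interval is some kind of sixth.
Eb to Cb is 8 semitones. A major sixth is 9, so 8 makes it minor.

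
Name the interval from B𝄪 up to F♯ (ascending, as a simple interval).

Counting letters B–C–D–E–F gives a fifth.
B##→F# = 5 semitones, 2 narrower than the perfect fifth (7), so doubly diminished.

doubly diminished fifth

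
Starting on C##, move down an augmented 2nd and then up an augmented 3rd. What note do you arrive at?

D##

An augmented second down from C## is B (letter B, 3 semitones down).
An augmented third up from B is D## (letter D, 5 semitones up).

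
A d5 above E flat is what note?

Bbb

A fifth above E lands on the letter B.
A diminished fifth spans 6 semitones, so Eb moves to pitch class 9. On the letter B that is Bbb.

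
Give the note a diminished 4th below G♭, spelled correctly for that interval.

D

A fourth below G lands on the letter D.
A diminished fourth spans 4 semitones, so Gb moves to pitch class 2. On the letter D that is D.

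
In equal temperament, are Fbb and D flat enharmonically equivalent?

No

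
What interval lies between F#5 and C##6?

Counting letters F–G–A–B–C gives a fifth.
F#→C## = 8 semitones, 1 wider than the perfect fifth (7), so augmented.

augmented fifth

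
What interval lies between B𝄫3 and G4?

augmented sixth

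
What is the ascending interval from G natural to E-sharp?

Counting letters G–A–B–C–D–E gives a sixth.
G→E# = 10 semitones, 1 wider than the major sixth (9), so augmented.

augmented sixth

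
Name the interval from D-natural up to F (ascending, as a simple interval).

minor third

Counting letters D–E–F gives a third.
D→F = 3 semitones, 1 narrower than the major third (4), so minor.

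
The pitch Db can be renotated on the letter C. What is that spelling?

C#

Plain C sits 1 semitone below Db, so on the letter C the same pitch needs a sharp: C#.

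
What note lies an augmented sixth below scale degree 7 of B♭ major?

Cb

Scale degree 7 of Bb major is A.
An augmented sixth (10 semitones) below A lands on the letter C, giving Cb.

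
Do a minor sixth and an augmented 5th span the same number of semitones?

A minor sixth spans 8 semitones; an augmented fifth spans 8.
They are enharmonically equivalent.

Yes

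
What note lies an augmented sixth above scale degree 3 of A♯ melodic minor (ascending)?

A##

Scale degree 3 of A# melodic minor (ascending) is C#.
An augmented sixth (10 semitones) above C# lands on the letter A, giving A##.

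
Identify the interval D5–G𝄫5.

doubly diminished fourth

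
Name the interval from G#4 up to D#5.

Counting letters G–A–B–C–D gives a fifth.
G#→D# = 7 semitones, exactly the perfect fifth.

perfect fifth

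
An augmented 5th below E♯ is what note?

E down a perfect fifth is A, so the target letter is A.
From E#, an augmented fifth is 8 semitones down: A.

A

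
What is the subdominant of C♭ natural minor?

Fb

The Cb natural minor scale runs Cb Db Ebb Fb Gb Abb Bbb.
Degree 4 is Fb.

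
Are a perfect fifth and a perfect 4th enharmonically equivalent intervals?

A perfect fifth spans 7 semitones; a perfect fourth spans 5.
The spans differ, so they are not enharmonic equivalents.

No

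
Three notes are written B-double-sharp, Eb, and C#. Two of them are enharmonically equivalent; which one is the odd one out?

In 12-tone equal temperament, enharmonic equivalents share a pitch class. B## is pitch class 1; Eb is pitch class 3; C# is pitch class 1.
B## and C# share pitch class 1, while Eb is pitch class 3.

Eb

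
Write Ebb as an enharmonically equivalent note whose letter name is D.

D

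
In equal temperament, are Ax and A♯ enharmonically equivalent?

No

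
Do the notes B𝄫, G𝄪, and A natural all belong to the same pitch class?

Yes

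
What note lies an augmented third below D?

Bbb

D down a major third is Bb, so the target letter is B.
From D, an augmented third is 5 semitones down: Bbb.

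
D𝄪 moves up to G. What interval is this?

doubly diminished fourth

Counting letters D–E–F–G gives a fourth.
D##→G = 3 semitones, 2 narrower than the perfect fourth (5), so doubly diminished.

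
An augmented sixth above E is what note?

C##

E up a major sixth is C#, so the target letter is C.
From E, an augmented sixth is 10 semitones up: C##.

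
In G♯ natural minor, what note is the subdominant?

The G# natural minor scale runs G# A# B C# D# E F#.
Degree 4 is C#.

C#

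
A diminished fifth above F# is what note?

A fifth above F lands on the letter C.
A diminished fifth spans 6 semitones, so F# moves to pitch class 0. On the letter C that is C.

C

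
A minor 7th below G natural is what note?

A

G down a major seventh is Ab, so the target letter is A.
From G, a minor seventh is 10 semitones down: A.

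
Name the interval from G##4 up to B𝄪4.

major third

Counting letters G–A–B gives a third.
G##→B## = 4 semitones, exactly the major third.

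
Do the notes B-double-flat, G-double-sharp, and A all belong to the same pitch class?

Bbb is pitch class 9; G## is pitch class 9; A is pitch class 9.
All spellings map to pitch class 9, so they are enharmonically equivalent.

Yes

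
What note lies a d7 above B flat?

B up a major seventh is A#, so the target letter is A.
From Bb, a diminished seventh is 9 semitones up: Abb.

Abb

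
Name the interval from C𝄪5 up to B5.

Counting letters C–D–E–F–G–A–B gives a seventh.
C##→B = 9 semitones, 2 narrower than the major seventh (11), so diminished.

diminished seventh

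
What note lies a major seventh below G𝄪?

G down a major seventh is Ab, so the target letter is A.
From G##, a major seventh is 11 semitones down: A#.

A#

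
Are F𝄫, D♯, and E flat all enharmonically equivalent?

Fbb = pitch class 3 and D# = pitch class 3 and Eb = pitch class 3 — the same pitch class, so they are enharmonic equivalents.

Yes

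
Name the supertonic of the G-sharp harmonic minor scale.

A#

The G# harmonic minor scale runs G# A# B C# D# E F##.
Degree 2 is A#.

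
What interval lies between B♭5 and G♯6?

Counting letters B–C–D–E–F–G gives a sixth.
Bb→G# = 10 semitones, 1 wider than the major sixth (9), so augmented.

augmented sixth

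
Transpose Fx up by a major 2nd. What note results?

G##

A second above F lands on the letter G.
A major second spans 2 semitones, so F## moves to pitch class 9. On the letter G that is G##.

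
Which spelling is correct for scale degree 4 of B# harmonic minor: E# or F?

E#

Each scale degree takes a distinct letter name. Degree 4 of a scale on B must use the letter E.
E# and F are enharmonically the same pitch, but only E# uses the letter E, so it is the correct spelling here.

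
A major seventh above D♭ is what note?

C

D up a major seventh is C#, so the target letter is C.
From Db, a major seventh is 11 semitones up: C.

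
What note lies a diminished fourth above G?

Cb

G up a perfect fourth is C, so the target letter is C.
From G, a diminished fourth is 4 semitones up: Cb.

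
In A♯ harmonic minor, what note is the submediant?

F#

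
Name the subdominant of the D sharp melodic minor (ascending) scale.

G#

Degree 4 takes the letter 3 steps above D, which is G.
In melodic minor (ascending), degree 4 sits 5 semitones above the tonic. D# + 5 semitones is pitch class 8, spelled on G as G#.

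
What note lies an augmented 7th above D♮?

A seventh above D lands on the letter C.
An augmented seventh spans 12 semitones, so D moves to pitch class 2. On the letter C that is C##.

C##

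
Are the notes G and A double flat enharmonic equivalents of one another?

Yes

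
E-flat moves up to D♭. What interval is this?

minor seventh

Counting letters E–F–G–A–B–C–D gives a seventh.
Eb→Db = 10 semitones, 1 narrower than the major seventh (11), so minor.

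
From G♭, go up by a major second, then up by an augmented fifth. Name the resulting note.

E

A major second up from Gb is Ab (letter A, 2 semitones up).
An augmented fifth up from Ab is E (letter E, 8 semitones up).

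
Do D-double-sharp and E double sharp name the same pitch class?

Two spellings are enharmonically equivalent only if they share a pitch class.
Here D## → 4, E## → 6; 4 ≠ 6, so they are not.

No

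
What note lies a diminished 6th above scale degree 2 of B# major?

Scale degree 2 of B# major is C##.
A diminished sixth (7 semitones) above C## lands on the letter A, giving A.

A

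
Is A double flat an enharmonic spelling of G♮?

Abb = pitch class 7 and G = pitch class 7 — the same pitch class, so they are enharmonic equivalents.

Yes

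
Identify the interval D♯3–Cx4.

major seventh

Counting letters D–E–F–G–A–B–C gives a seventh.
D#→C## = 11 semitones, exactly the major seventh.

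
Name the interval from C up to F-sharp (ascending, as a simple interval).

The letter names run C→F, a span of 3 letter steps, so the interval is some kind of fourth.
C to F# is 6 semitones. A perfect fourth is 5, so 6 makes it augmented.

augmented fourth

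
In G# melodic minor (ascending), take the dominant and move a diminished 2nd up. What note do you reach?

The dominant of G# melodic minor (ascending) is D#.
A diminished second (0 semitones) above D# lands on the letter E, giving Eb.

Eb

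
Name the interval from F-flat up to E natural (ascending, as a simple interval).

augmented seventh

The letter names run F→E, a span of 6 letter steps, so the interval is some kind of seventh.
Fb to E is 12 semitones. A major seventh is 11, so 12 makes it augmented.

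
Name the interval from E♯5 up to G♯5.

minor third

Counting letters E–F–G gives a third.
E#→G# = 3 semitones, 1 narrower than the major third (4), so minor.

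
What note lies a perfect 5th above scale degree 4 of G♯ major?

G#

Scale degree 4 of G# major is C#.
A perfect fifth (7 semitones) above C# lands on the letter G, giving G#.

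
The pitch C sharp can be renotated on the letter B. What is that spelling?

C# is pitch class 1. The letter B alone is pitch class 11.
To reach pitch class 1 from B requires an offset of +2 semitones, i.e. double sharp: B##.

B##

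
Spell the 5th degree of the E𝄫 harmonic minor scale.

The Ebb harmonic minor scale runs Ebb Fb Gbb Abb Bbb Cbb Db.
Degree 5 is Bbb.

Bbb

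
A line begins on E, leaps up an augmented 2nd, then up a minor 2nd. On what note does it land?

An augmented second up from E is F## (letter F, 3 semitones up).
A minor second up from F## is G# (letter G, 1 semitone up).

G#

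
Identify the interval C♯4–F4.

The letter names run C→F, a span of 3 letter steps, so the interval is some kind of fourth.
C# to F is 4 semitones. A perfect fourth is 5, so 4 makes it diminished.

diminished fourth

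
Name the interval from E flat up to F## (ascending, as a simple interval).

doubly augmented second

The letter names run E→F, a span of 1 letter step, so the interval is some kind of second.
Eb to F## is 4 semitones. A major second is 2, so 4 makes it doubly augmented.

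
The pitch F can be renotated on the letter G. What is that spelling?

Plain G sits 2 semitones above F, so on the letter G the same pitch needs a double flat: Gbb.

Gbb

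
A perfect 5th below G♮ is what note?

C

A fifth below G lands on the letter C.
A perfect fifth spans 7 semitones, so G moves to pitch class 0. On the letter C that is C.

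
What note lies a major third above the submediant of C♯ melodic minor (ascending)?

C##

The submediant of C# melodic minor (ascending) is A#.
A major third (4 semitones) above A# lands on the letter C, giving C##.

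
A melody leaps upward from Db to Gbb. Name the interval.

diminished fourth

Counting letters D–E–F–G gives a fourth.
Db→Gbb = 4 semitones, 1 narrower than the perfect fourth (5), so diminished.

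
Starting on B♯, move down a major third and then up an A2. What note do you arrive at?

A major third down from B# is G# (letter G, 4 semitones down).
An augmented second up from G# is A## (letter A, 3 semitones up).

A##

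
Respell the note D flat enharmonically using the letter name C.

C#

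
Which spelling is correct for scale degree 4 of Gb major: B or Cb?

Cb

Each scale degree takes a distinct letter name. Degree 4 of a scale on G must use the letter C.
Cb and B are enharmonically the same pitch, but only Cb uses the letter C, so it is the correct spelling here.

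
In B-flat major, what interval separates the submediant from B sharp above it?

The submediant of Bb major is G.
G up to B#: letters G→B make it a third; 5 semitones makes it augmented.

augmented third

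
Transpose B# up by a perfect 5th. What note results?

B up a perfect fifth is F#, so the target letter is F.
From B#, a perfect fifth is 7 semitones up: F##.

F##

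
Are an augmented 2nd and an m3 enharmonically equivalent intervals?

Yes

An augmented second spans 3 semitones; a minor third spans 3.
They are enharmonically equivalent.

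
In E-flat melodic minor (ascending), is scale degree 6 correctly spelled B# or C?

Each scale degree takes a distinct letter name. Degree 6 of a scale on E must use the letter C.
C and B# are enharmonically the same pitch, but only C uses the letter C, so it is the correct spelling here.

C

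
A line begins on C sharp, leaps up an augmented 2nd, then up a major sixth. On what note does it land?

An augmented second up from C# is D## (letter D, 3 semitones up).
A major sixth up from D## is B## (letter B, 9 semitones up).

B##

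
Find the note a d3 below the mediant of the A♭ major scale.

The mediant of Ab major is C.
A diminished third (2 semitones) below C lands on the letter A, giving A#.

A#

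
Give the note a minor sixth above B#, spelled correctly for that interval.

B up a major sixth is G#, so the target letter is G.
From B#, a minor sixth is 8 semitones up: G#.

G#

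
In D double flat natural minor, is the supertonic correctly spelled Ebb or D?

Ebb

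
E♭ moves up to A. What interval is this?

Counting letters E–F–G–A gives a fourth.
Eb→A = 6 semitones, 1 wider than the perfect fourth (5), so augmented.

augmented fourth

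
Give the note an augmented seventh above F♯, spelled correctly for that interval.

E##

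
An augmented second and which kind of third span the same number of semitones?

An augmented second spans 3 semitones.
A third spanning 3 semitones is minor (the major third is 4).

minor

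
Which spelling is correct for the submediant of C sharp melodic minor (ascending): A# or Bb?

Each scale degree takes a distinct letter name. Degree 6 of a scale on C must use the letter A.
A# and Bb are enharmonically the same pitch, but only A# uses the letter A, so it is the correct spelling here.

A#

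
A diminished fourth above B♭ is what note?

B up a perfect fourth is E, so the target letter is E.
From Bb, a diminished fourth is 4 semitones up: Ebb.

Ebb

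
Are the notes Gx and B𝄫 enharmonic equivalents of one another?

Yes

G## is pitch class 9; Bbb is pitch class 9.
All spellings map to pitch class 9, so they are enharmonically equivalent.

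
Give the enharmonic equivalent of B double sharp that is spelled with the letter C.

C#

B## is pitch class 1. The letter C alone is pitch class 0.
To reach pitch class 1 from C requires an offset of +1 semitone, i.e. sharp: C#.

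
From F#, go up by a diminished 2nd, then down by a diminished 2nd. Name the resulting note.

F#

A diminished second up from F# is Gb (letter G, 0 semitones up).
A diminished second down from Gb is F# (letter F, 0 semitones down).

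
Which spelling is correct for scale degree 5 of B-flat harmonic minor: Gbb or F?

F

Each scale degree takes a distinct letter name. Degree 5 of a scale on B must use the letter F.
F and Gbb are enharmonically the same pitch, but only F uses the letter F, so it is the correct spelling here.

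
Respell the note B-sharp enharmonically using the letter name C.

Plain C sits at the same pitch as B#, so on the letter C the same pitch needs a natural: C.

C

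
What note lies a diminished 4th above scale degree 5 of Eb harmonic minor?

Scale degree 5 of Eb harmonic minor is Bb.
A diminished fourth (4 semitones) above Bb lands on the letter E, giving Ebb.

Ebb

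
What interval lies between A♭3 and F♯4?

augmented sixth

The letter names run A→F, a span of 5 letter steps, so the interval is some kind of sixth.
Ab to F# is 10 semitones. A major sixth is 9, so 10 makes it augmented.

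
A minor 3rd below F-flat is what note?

A third below F lands on the letter D.
A minor third spans 3 semitones, so Fb moves to pitch class 1. On the letter D that is Db.

Db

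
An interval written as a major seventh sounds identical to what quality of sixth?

A major seventh spans 11 semitones.
A sixth spanning 11 semitones is doubly augmented (the major sixth is 9).

doubly augmented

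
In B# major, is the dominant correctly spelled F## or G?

F##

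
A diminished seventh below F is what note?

A seventh below F lands on the letter G.
A diminished seventh spans 9 semitones, so F moves to pitch class 8. On the letter G that is G#.

G#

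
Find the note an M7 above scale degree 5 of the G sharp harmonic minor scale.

C##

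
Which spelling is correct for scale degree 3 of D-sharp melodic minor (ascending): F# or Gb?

F#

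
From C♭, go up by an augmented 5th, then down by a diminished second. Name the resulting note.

An augmented fifth up from Cb is G (letter G, 8 semitones up).
A diminished second down from G is F## (letter F, 0 semitones down).

F##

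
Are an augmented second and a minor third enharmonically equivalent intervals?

An augmented second spans 3 semitones; a minor third spans 3.
They are enharmonically equivalent.

Yes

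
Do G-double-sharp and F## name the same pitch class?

G## is pitch class 9; F## is pitch class 7.
The pitch classes differ (9 vs. 7), so they are not enharmonic equivalents.

No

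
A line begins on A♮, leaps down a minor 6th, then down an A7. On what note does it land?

Db

A minor sixth down from A is C# (letter C, 8 semitones down).
An augmented seventh down from C# is Db (letter D, 12 semitones down).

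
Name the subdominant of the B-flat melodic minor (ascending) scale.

Eb

Degree 4 takes the letter 3 steps above B, which is E.
In melodic minor (ascending), degree 4 sits 5 semitones above the tonic. Bb + 5 semitones is pitch class 3, spelled on E as Eb.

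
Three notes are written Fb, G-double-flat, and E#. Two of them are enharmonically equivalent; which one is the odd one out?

In 12-tone equal temperament, enharmonic equivalents share a pitch class. Fb is pitch class 4; Gbb is pitch class 5; E# is pitch class 5.
Gbb and E# share pitch class 5, while Fb is pitch class 4.

Fb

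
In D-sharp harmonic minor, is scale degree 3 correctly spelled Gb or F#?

Each scale degree takes a distinct letter name. Degree 3 of a scale on D must use the letter F.
F# and Gb are enharmonically the same pitch, but only F# uses the letter F, so it is the correct spelling here.

F#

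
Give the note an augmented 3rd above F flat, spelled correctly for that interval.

A third above F lands on the letter A.
An augmented third spans 5 semitones, so Fb moves to pitch class 9. On the letter A that is A.

A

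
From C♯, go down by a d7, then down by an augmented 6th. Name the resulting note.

A diminished seventh down from C# is D## (letter D, 9 semitones down).
An augmented sixth down from D## is F# (letter F, 10 semitones down).

F#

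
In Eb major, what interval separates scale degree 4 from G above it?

major seventh

Scale degree 4 of Eb major is Ab.
Ab up to G: letters A→G make it a seventh; 11 semitones makes it major.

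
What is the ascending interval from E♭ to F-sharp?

augmented second

The letter names run E→F, a span of 1 letter step, so the interval is some kind of second.
Eb to F# is 3 semitones. A major second is 2, so 3 makes it augmented.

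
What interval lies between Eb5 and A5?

augmented fourth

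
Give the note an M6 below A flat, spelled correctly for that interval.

A down a major sixth is C, so the target letter is C.
From Ab, a major sixth is 9 semitones down: Cb.

Cb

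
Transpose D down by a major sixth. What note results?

F

A sixth below D lands on the letter F.
A major sixth spans 9 semitones, so D moves to pitch class 5. On the letter F that is F.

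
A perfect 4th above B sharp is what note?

A fourth above B lands on the letter E.
A perfect fourth spans 5 semitones, so B# moves to pitch class 5. On the letter E that is E#.

E#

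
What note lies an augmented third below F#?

Db

A third below F lands on the letter D.
An augmented third spans 5 semitones, so F# moves to pitch class 1. On the letter D that is Db.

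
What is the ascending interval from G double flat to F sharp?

The letter names run G→F, a span of 6 letter steps, so the interval is some kind of seventh.
Gbb to F# is 13 semitones. A major seventh is 11, so 13 makes it doubly augmented.

doubly augmented seventh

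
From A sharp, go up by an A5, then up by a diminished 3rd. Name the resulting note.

An augmented fifth up from A# is E## (letter E, 8 semitones up).
A diminished third up from E## is G# (letter G, 2 semitones up).

G#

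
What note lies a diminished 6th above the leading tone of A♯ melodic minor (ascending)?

E

The leading tone of A# melodic minor (ascending) is G##.
A diminished sixth (7 semitones) above G## lands on the letter E, giving E.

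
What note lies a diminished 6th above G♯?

Eb

A sixth above G lands on the letter E.
A diminished sixth spans 7 semitones, so G# moves to pitch class 3. On the letter E that is Eb.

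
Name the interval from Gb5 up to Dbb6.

Counting letters G–A–B–C–D gives a fifth.
Gb→Dbb = 6 semitones, 1 narrower than the perfect fifth (7), so diminished.

diminished fifth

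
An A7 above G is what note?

A seventh above G lands on the letter F.
An augmented seventh spans 12 semitones, so G moves to pitch class 7. On the letter F that is F##.

F##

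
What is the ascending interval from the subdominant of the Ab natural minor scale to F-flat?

The subdominant of Ab natural minor is Db.
Db up to Fb: letters D→F make it a third; 3 semitones makes it minor.

minor third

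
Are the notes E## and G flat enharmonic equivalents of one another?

Yes

E## is pitch class 6; Gb is pitch class 6.
All spellings map to pitch class 6, so they are enharmonically equivalent.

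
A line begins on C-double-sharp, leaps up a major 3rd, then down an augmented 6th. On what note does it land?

G#

A major third up from C## is E## (letter E, 4 semitones up).
An augmented sixth down from E## is G# (letter G, 10 semitones down).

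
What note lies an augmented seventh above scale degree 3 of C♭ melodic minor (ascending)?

Scale degree 3 of Cb melodic minor (ascending) is Ebb.
An augmented seventh (12 semitones) above Ebb lands on the letter D, giving D.

D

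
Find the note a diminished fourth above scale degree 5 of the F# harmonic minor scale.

Scale degree 5 of F# harmonic minor is C#.
A diminished fourth (4 semitones) above C# lands on the letter F, giving F.

F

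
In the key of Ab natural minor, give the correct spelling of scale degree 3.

Degree 3 takes the letter 2 steps above A, which is C.
In natural minor, degree 3 sits 3 semitones above the tonic. Ab + 3 semitones is pitch class 11, spelled on C as Cb.

Cb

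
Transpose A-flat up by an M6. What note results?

A up a major sixth is F#, so the target letter is F.
From Ab, a major sixth is 9 semitones up: F.

F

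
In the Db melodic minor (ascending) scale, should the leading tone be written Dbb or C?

C

Each scale degree takes a distinct letter name. Degree 7 of a scale on D must use the letter C.
C and Dbb are enharmonically the same pitch, but only C uses the letter C, so it is the correct spelling here.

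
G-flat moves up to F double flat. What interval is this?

diminished seventh

The letter names run G→F, a span of 6 letter steps, so the interval is some kind of seventh.
Gb to Fbb is 9 semitones. A major seventh is 11, so 9 makes it diminished.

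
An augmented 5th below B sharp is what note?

B down a perfect fifth is E, so the target letter is E.
From B#, an augmented fifth is 8 semitones down: E.

E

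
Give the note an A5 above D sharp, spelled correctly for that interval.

A##

A fifth above D lands on the letter A.
An augmented fifth spans 8 semitones, so D# moves to pitch class 11. On the letter A that is A##.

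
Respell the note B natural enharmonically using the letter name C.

Cb

Plain C sits 1 semitone above B, so on the letter C the same pitch needs a flat: Cb.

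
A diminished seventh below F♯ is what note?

G##

F down a major seventh is Gb, so the target letter is G.
From F#, a diminished seventh is 9 semitones down: G##.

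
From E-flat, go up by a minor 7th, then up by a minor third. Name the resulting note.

Fb

A minor seventh up from Eb is Db (letter D, 10 semitones up).
A minor third up from Db is Fb (letter F, 3 semitones up).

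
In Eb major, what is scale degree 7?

The Eb major scale runs Eb F G Ab Bb C D.
Degree 7 is D.

D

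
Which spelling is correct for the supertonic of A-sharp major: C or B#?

B#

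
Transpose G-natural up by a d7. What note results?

Fb

G up a major seventh is F#, so the target letter is F.
From G, a diminished seventh is 9 semitones up: Fb.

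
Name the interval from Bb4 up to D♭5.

minor third

Counting letters B–C–D gives a third.
Bb→Db = 3 semitones, 1 narrower than the major third (4), so minor.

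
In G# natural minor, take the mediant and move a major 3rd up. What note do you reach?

The mediant of G# natural minor is B.
A major third (4 semitones) above B lands on the letter D, giving D#.

D#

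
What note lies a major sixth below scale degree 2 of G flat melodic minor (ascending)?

Cb

Scale degree 2 of Gb melodic minor (ascending) is Ab.
A major sixth (9 semitones) below Ab lands on the letter C, giving Cb.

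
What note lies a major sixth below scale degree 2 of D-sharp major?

G#

Scale degree 2 of D# major is E#.
A major sixth (9 semitones) below E# lands on the letter G, giving G#.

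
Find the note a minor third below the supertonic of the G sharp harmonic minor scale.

The supertonic of G# harmonic minor is A#.
A minor third (3 semitones) below A# lands on the letter F, giving F##.

F##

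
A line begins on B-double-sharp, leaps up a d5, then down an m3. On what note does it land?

A diminished fifth up from B## is F## (letter F, 6 semitones up).
A minor third down from F## is D## (letter D, 3 semitones down).

D##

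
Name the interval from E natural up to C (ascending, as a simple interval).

minor sixth

The letter names run E→C, a span of 5 letter steps, so the interval is some kind of sixth.
E to C is 8 semitones. A major sixth is 9, so 8 makes it minor.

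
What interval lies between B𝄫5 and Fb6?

Counting letters B–C–D–E–F gives a fifth.
Bbb→Fb = 7 semitones, exactly the perfect fifth.

perfect fifth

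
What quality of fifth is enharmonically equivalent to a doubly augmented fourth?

A doubly augmented fourth spans 7 semitones.
A fifth spanning 7 semitones is perfect (the perfect fifth is 7).

perfect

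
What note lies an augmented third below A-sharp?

A down a major third is F, so the target letter is F.
From A#, an augmented third is 5 semitones down: F.

F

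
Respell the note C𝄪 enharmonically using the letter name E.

Ebb

C## is pitch class 2. The letter E alone is pitch class 4.
To reach pitch class 2 from E requires an offset of -2 semitones, i.e. double flat: Ebb.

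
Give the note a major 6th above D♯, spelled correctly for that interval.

B#

D up a major sixth is B, so the target letter is B.
From D#, a major sixth is 9 semitones up: B#.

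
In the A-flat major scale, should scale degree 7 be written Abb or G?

Each scale degree takes a distinct letter name. Degree 7 of a scale on A must use the letter G.
G and Abb are enharmonically the same pitch, but only G uses the letter G, so it is the correct spelling here.

G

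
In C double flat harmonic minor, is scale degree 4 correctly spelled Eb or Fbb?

Each scale degree takes a distinct letter name. Degree 4 of a scale on C must use the letter F.
Fbb and Eb are enharmonically the same pitch, but only Fbb uses the letter F, so it is the correct spelling here.

Fbb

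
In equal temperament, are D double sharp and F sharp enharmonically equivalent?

Two spellings are enharmonically equivalent only if they share a pitch class.
Here D## → 4, F# → 6; 4 ≠ 6, so they are not.

No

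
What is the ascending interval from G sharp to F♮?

The letter names run G→F, a span of 6 letter steps, so the interval is some kind of seventh.
G# to F is 9 semitones. A major seventh is 11, so 9 makes it diminished.

diminished seventh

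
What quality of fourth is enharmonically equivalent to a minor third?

doubly diminished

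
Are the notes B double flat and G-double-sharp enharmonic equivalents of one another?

Yes

Bbb = pitch class 9 and G## = pitch class 9 — the same pitch class, so they are enharmonic equivalents.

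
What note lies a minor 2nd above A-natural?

Bb

A second above A lands on the letter B.
A minor second spans 1 semitone, so A moves to pitch class 10. On the letter B that is Bb.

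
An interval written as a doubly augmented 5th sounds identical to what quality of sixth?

major

A doubly augmented fifth spans 9 semitones.
A sixth spanning 9 semitones is major (the major sixth is 9).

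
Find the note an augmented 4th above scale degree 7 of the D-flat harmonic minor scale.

F#

Scale degree 7 of Db harmonic minor is C.
An augmented fourth (6 semitones) above C lands on the letter F, giving F#.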